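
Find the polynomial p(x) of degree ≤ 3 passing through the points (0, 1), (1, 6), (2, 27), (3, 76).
2*x**3 + 2*x**2 + x + 1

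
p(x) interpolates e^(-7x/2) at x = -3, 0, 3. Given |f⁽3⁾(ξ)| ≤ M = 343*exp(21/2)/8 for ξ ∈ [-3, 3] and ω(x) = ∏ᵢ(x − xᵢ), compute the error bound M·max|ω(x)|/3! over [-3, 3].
343*sqrt(3)*exp(21/2)/8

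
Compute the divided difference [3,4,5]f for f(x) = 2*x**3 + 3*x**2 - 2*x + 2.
27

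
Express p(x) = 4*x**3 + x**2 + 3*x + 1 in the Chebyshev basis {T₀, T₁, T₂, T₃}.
(3/2)T₀ + (6)T₁ + (1/2)T₂ + T₃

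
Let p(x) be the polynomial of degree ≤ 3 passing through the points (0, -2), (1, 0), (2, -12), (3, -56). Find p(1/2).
-3/8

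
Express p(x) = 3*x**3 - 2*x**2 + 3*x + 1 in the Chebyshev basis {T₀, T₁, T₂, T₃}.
(21/4)T₁ - T₂ + (3/4)T₃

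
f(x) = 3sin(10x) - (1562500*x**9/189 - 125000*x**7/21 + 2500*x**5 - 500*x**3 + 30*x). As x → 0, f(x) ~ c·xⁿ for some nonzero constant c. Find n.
11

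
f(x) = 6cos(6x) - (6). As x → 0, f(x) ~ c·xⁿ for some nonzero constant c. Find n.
2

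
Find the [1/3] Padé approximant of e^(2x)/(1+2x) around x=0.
(3*x/4 + 1)/(7*x**3/6 - 2*x**2 + 3*x/4 + 1)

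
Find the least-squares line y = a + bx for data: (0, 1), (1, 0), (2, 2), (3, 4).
a = 1/10, b = 11/10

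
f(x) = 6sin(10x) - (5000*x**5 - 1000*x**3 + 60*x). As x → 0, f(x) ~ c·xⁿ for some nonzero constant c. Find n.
7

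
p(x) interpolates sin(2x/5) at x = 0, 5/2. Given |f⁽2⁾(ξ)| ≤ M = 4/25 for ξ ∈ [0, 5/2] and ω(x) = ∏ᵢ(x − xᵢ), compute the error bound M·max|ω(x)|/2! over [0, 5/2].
1/8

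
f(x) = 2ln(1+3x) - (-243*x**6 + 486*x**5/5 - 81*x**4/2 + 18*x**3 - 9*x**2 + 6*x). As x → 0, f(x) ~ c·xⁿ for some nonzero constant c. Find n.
7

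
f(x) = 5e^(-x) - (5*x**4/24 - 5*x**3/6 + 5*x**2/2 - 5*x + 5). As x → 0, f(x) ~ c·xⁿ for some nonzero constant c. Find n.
5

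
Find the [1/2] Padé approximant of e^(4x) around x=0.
(4*x/3 + 1)/(8*x**2/3 - 8*x/3 + 1)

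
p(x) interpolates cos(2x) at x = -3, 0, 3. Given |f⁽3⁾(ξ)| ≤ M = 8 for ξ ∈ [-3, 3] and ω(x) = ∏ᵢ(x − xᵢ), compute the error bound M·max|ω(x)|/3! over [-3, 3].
8*sqrt(3)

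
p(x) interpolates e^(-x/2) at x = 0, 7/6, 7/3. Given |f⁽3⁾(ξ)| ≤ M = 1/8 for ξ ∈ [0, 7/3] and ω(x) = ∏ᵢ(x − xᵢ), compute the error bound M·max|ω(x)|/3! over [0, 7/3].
343*sqrt(3)/46656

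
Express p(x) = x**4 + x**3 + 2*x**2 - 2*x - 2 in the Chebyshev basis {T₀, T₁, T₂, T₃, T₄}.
(-5/8)T₀ + (-5/4)T₁ + (3/2)T₂ + (1/4)T₃ + (1/8)T₄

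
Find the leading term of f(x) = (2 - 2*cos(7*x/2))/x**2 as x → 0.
49/4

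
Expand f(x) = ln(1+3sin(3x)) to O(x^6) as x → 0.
9*x - 81*x**2/2 + 459*x**3/2 - 6075*x**4/4 + 85779*x**5/8 + O(x**6)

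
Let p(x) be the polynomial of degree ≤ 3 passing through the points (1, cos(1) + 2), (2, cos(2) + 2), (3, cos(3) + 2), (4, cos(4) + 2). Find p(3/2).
15*cos(2)/16 + cos(4)/16 + 5*cos(1)/16 - 5*cos(3)/16 + 2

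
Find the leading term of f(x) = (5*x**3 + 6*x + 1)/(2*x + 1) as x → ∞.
5*x**2/2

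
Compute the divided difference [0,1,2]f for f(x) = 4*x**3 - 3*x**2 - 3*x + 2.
9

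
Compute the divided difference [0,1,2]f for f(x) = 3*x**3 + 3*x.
9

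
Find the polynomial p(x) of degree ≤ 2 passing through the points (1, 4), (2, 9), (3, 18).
2*x**2 - x + 3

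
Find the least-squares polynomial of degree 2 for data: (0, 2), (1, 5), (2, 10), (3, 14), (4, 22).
73/35 + (163/70)x + (9/14)x²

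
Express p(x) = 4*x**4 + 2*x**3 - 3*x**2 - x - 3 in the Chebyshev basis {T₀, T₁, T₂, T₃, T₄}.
(-3)T₀ + (1/2)T₁ + (1/2)T₂ + (1/2)T₃ + (1/2)T₄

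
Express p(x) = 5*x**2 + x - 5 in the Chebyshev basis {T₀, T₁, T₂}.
(-5/2)T₀ + T₁ + (5/2)T₂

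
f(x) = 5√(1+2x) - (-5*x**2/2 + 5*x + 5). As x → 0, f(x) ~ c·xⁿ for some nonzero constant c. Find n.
3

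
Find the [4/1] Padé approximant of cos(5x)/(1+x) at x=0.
(625*x**4/24 - 25*x**2/2 + 1)/(x + 1)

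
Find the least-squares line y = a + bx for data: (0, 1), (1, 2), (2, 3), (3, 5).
a = 4/5, b = 13/10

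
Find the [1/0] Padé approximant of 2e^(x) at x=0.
2*x + 2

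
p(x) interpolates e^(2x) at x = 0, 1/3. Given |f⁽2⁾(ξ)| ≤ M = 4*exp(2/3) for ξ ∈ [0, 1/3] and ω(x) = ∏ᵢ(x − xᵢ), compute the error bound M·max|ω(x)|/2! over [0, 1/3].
exp(2/3)/18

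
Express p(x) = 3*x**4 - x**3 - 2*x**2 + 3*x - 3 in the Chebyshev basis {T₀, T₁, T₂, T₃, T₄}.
(-23/8)T₀ + (9/4)T₁ + (1/2)T₂ + (-1/4)T₃ + (3/8)T₄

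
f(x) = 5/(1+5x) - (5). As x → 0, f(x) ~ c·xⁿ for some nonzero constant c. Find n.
1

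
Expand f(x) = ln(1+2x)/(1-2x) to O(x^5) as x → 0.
2*x + 2*x**2 + 20*x**3/3 + 28*x**4/3 + O(x**5)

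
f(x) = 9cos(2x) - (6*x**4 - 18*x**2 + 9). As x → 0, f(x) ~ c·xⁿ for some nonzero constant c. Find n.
6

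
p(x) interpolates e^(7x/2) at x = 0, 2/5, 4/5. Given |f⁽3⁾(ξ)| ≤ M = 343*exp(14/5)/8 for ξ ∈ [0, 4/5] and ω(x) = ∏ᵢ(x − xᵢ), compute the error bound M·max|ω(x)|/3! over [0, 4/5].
343*sqrt(3)*exp(14/5)/3375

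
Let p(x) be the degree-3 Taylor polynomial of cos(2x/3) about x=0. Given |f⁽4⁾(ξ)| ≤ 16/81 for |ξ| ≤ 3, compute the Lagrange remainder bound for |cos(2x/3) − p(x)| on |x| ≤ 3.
2/3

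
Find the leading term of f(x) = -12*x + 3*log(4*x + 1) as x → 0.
-24*x**2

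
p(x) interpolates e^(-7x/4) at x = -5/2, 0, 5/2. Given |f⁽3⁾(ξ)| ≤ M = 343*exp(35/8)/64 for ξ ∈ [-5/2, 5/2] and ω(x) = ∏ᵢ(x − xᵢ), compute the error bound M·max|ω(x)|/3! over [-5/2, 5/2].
42875*sqrt(3)*exp(35/8)/13824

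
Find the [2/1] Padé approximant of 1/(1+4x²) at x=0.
1 - 4*x**2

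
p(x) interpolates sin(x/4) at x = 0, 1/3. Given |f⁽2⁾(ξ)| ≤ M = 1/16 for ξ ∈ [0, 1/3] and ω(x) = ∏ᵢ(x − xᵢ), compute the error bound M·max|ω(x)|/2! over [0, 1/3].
1/1152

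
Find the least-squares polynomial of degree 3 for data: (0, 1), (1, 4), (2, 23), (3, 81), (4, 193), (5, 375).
9/7 + (-79/42)x + (3/4)x² + (35/12)x³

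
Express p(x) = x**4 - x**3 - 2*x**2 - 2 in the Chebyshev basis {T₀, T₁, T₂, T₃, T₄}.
(-21/8)T₀ + (-3/4)T₁ + (-1/2)T₂ + (-1/4)T₃ + (1/8)T₄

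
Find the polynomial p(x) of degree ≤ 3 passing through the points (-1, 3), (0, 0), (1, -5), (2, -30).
-3*x**3 - x**2 - x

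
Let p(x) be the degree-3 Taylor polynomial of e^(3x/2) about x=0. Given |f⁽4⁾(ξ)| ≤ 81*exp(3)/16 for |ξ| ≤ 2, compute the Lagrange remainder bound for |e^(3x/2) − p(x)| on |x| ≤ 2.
27*exp(3)/8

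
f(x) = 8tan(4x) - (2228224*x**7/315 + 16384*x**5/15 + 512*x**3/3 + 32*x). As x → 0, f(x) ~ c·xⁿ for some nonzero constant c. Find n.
9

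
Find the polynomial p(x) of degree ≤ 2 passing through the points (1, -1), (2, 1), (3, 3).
2*x - 3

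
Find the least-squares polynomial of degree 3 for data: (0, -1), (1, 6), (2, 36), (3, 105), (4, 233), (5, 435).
-1 + (34/21)x + (71/28)x² + (35/12)x³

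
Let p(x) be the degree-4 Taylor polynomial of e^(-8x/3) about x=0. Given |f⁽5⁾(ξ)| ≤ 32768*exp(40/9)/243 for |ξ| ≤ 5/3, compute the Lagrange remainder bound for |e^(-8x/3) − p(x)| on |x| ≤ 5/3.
2560000*exp(40/9)/177147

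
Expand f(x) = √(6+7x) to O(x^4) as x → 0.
sqrt(6) + 7*sqrt(6)*x/12 - 49*sqrt(6)*x**2/288 + 343*sqrt(6)*x**3/3456 + O(x**4)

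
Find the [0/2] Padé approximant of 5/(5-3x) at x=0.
1/(1 - 3*x/5)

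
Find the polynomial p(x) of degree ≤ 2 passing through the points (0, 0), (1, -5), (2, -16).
-3*x**2 - 2*x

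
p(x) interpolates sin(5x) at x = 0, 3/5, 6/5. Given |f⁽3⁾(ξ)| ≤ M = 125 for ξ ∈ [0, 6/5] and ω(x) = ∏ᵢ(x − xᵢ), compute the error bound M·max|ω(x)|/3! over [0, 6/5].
sqrt(3)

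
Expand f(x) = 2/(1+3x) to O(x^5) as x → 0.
2 - 6*x + 18*x**2 - 54*x**3 + 162*x**4 + O(x**5)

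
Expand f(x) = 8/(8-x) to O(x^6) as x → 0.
1 + x/8 + x**2/64 + x**3/512 + x**4/4096 + x**5/32768 + O(x**6)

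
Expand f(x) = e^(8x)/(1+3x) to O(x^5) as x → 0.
1 + 5*x + 17*x**2 + 103*x**3/3 + 203*x**4/3 + O(x**5)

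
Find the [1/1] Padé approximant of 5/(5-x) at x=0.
1/(1 - x/5)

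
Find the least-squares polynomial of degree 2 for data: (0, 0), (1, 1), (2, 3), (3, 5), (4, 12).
11/35 + (-22/35)x + (6/7)x²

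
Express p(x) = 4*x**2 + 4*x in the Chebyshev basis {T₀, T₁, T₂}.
(2)T₀ + (4)T₁ + (2)T₂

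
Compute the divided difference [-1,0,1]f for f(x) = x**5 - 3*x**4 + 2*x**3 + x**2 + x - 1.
-2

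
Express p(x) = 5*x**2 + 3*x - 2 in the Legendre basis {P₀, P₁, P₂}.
(-1/3)P₀ + (3)P₁ + (10/3)P₂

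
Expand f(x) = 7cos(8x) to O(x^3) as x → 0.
7 - 224*x**2 + O(x**3)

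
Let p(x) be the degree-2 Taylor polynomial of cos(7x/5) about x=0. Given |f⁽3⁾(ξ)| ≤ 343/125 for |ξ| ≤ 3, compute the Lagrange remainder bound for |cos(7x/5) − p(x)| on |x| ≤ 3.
3087/250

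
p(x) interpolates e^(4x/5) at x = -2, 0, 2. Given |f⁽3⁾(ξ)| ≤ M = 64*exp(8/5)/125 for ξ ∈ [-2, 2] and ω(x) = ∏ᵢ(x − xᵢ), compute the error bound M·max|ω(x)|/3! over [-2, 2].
512*sqrt(3)*exp(8/5)/3375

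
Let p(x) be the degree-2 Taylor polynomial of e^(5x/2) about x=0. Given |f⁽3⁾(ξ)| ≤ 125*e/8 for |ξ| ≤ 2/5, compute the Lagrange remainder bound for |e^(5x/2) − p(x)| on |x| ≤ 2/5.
e/6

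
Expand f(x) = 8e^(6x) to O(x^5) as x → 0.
8 + 48*x + 144*x**2 + 288*x**3 + 432*x**4 + O(x**5)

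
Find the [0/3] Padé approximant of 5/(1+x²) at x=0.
5/(x**2 + 1)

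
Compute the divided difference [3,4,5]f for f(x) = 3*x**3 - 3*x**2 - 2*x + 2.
33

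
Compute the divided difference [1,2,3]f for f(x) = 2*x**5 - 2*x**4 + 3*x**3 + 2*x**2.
150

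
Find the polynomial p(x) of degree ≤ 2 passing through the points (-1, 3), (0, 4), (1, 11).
3*x**2 + 4*x + 4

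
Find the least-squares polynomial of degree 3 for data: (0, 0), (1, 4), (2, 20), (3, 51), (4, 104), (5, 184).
-2/21 + (7/9)x + (58/21)x² + (8/9)x³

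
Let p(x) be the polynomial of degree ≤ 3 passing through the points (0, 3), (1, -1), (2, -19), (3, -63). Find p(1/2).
2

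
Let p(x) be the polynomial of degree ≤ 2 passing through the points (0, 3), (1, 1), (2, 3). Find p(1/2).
3/2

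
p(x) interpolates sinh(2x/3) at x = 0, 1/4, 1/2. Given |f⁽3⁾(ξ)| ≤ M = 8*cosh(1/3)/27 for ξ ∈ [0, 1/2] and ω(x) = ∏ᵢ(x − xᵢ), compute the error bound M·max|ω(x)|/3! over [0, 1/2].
sqrt(3)*cosh(1/3)/5832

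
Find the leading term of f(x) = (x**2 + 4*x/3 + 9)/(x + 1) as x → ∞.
x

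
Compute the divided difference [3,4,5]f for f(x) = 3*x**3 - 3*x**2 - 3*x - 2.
33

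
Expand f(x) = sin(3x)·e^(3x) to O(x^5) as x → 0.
3*x + 9*x**2 + 9*x**3 + O(x**5)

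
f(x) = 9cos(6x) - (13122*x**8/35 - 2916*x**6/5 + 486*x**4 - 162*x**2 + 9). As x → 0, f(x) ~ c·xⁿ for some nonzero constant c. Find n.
10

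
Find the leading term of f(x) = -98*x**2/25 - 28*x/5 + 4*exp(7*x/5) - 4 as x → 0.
686*x**3/375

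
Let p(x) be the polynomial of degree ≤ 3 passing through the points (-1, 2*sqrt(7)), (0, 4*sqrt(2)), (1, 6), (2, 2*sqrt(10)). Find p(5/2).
-105/8 - 5*sqrt(7)/8 + 21*sqrt(2)/4 + 35*sqrt(10)/8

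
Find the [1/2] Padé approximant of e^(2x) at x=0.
(2*x/3 + 1)/(2*x**2/3 - 4*x/3 + 1)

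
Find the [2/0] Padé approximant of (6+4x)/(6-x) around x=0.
5*x**2/36 + 5*x/6 + 1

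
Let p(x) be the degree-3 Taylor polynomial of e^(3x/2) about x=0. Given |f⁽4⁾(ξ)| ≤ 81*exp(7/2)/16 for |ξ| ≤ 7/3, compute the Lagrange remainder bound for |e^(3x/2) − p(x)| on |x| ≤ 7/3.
2401*exp(7/2)/384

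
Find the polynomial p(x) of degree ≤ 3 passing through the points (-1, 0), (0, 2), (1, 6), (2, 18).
x**3 + x**2 + 2*x + 2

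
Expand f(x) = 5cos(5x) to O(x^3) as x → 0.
5 - 125*x**2/2 + O(x**3)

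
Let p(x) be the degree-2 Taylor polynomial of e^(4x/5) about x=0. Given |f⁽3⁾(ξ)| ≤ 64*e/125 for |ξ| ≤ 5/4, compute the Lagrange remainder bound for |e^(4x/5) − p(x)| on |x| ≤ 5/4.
e/6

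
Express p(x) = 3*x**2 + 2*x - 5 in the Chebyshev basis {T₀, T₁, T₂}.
(-7/2)T₀ + (2)T₁ + (3/2)T₂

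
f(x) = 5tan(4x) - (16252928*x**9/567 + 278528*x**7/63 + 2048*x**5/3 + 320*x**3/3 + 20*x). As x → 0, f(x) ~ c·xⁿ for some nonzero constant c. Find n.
11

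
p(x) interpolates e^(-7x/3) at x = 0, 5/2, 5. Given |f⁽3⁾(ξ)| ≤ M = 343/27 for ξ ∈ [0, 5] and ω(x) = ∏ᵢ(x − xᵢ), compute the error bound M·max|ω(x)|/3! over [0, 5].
42875*sqrt(3)/5832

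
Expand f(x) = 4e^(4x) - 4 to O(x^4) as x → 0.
16*x + 32*x**2 + 128*x**3/3 + O(x**4)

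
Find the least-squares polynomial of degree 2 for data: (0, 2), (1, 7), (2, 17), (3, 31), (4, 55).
12/5 + x + (3)x²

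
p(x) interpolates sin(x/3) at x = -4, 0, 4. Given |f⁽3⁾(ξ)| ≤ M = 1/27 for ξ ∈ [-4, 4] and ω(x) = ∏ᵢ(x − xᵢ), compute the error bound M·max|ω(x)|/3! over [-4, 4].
64*sqrt(3)/729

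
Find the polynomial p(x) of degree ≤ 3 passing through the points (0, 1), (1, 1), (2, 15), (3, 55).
2*x**3 + x**2 - 3*x + 1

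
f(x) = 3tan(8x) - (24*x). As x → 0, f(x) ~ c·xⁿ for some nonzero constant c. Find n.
3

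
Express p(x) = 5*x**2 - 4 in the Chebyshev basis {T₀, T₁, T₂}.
(-3/2)T₀ + (5/2)T₂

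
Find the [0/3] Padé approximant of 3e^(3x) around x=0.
3/(-9*x**3/2 + 9*x**2/2 - 3*x + 1)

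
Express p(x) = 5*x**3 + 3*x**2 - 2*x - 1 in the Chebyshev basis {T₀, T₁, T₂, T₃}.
(1/2)T₀ + (7/4)T₁ + (3/2)T₂ + (5/4)T₃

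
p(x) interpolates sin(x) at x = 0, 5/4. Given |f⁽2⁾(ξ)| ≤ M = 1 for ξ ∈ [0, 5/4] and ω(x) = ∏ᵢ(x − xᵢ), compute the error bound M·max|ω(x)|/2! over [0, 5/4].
25/128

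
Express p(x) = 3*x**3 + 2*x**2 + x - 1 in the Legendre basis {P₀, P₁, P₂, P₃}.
(-1/3)P₀ + (14/5)P₁ + (4/3)P₂ + (6/5)P₃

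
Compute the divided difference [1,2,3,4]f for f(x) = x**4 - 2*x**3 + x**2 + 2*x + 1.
8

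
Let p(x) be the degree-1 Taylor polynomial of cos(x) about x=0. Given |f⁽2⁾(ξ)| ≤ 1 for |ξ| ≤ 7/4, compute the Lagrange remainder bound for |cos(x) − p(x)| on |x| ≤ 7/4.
49/32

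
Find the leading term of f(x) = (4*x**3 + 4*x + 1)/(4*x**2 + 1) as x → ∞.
x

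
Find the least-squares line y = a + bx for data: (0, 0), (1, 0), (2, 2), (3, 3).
a = -2/5, b = 11/10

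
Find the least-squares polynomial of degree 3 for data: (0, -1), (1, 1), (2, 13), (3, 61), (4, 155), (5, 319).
-17/21 + (34/63)x + (-109/42)x² + (55/18)x³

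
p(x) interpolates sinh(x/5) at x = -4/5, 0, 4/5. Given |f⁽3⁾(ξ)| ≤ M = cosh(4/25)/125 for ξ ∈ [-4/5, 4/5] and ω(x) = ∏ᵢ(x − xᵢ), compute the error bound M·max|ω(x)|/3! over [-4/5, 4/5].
64*sqrt(3)*cosh(4/25)/421875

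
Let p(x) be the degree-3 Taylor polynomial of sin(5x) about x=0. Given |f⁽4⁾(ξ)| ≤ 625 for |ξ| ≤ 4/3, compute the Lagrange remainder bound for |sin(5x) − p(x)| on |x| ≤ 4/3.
20000/243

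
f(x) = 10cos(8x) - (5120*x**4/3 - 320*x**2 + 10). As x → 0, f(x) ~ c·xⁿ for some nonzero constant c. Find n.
6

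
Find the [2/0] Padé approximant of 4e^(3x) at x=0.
18*x**2 + 12*x + 4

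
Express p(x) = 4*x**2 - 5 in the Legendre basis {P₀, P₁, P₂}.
(-11/3)P₀ + (8/3)P₂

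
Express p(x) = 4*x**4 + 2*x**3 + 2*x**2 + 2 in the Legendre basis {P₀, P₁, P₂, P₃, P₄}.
(52/15)P₀ + (6/5)P₁ + (76/21)P₂ + (4/5)P₃ + (32/35)P₄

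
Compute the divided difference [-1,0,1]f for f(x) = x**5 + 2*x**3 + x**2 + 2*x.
1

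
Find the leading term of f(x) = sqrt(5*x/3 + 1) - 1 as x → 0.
5*x/6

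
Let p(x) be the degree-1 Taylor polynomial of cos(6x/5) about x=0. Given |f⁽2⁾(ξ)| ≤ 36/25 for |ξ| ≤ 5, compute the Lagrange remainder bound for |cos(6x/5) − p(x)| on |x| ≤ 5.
18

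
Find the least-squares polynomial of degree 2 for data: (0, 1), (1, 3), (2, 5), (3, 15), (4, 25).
43/35 + (-6/7)x + (12/7)x²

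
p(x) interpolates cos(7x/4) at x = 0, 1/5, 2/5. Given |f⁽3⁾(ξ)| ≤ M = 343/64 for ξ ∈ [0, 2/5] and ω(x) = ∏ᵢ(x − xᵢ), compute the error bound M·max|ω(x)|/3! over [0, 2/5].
343*sqrt(3)/216000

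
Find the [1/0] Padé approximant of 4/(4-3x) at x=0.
3*x/4 + 1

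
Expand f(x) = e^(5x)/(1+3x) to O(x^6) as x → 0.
1 + 2*x + 13*x**2/2 + 4*x**3/3 + 529*x**4/24 - 481*x**5/12 + O(x**6)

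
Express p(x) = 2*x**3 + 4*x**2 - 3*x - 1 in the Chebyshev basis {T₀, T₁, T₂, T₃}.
T₀ + (-3/2)T₁ + (2)T₂ + (1/2)T₃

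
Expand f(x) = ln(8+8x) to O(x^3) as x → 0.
log(8) + x - x**2/2 + O(x**3)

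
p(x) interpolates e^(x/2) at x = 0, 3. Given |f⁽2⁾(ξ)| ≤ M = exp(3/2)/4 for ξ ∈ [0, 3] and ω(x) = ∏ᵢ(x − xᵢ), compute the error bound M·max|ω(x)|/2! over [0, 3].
9*exp(3/2)/32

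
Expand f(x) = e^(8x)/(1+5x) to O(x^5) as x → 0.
1 + 3*x + 17*x**2 + x**3/3 + 169*x**4 + O(x**5)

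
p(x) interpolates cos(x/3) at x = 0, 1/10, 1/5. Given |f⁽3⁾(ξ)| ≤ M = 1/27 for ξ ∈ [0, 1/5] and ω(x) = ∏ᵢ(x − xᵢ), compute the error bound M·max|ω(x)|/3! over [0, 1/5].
sqrt(3)/729000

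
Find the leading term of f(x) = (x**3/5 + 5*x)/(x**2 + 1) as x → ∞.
x/5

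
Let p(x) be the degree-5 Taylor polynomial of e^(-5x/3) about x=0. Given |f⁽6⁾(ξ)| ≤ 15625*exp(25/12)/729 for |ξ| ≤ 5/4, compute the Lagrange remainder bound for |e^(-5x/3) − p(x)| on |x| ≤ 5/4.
48828125*exp(25/12)/429981696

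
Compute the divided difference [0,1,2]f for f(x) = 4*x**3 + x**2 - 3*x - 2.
13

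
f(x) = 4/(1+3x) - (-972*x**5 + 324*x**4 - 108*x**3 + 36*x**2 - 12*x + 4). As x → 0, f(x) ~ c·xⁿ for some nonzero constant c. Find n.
6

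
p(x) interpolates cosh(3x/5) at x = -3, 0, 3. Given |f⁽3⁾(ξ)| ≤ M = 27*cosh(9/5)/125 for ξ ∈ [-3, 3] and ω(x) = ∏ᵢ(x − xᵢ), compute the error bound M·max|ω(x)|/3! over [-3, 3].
27*sqrt(3)*cosh(9/5)/125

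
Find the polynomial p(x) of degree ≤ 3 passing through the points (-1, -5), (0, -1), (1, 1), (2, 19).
3*x**3 - x**2 - 1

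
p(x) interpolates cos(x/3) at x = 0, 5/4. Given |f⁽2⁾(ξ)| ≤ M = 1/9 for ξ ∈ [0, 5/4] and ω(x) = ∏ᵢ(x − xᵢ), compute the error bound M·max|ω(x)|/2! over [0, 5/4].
25/1152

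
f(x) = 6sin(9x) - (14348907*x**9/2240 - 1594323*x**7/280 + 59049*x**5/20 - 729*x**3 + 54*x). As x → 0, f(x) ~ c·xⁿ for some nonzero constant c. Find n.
11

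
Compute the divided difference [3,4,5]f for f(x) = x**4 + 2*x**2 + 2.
99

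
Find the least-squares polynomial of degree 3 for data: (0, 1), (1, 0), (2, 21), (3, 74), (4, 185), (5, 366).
17/21 + (-223/63)x + (25/42)x² + (53/18)x³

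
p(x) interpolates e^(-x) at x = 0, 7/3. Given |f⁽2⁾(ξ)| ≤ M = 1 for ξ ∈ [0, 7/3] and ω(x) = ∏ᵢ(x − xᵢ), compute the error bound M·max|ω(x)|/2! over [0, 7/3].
49/72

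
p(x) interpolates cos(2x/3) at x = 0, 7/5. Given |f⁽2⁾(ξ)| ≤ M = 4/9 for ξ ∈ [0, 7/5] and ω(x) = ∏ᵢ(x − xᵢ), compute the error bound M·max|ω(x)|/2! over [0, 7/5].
49/450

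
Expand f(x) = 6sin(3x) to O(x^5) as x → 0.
18*x - 27*x**3 + O(x**5)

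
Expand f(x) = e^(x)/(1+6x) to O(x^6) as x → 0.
1 - 5*x + 61*x**2/2 - 1097*x**3/6 + 26329*x**4/24 - 789869*x**5/120 + O(x**6)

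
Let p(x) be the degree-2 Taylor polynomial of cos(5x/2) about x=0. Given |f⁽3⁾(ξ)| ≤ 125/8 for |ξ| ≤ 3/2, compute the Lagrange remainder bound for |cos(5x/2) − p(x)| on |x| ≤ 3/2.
1125/128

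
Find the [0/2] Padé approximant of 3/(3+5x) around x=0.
1/(5*x/3 + 1)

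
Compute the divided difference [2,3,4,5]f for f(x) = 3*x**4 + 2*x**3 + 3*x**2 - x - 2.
44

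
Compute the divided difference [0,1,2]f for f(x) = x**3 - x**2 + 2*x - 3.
2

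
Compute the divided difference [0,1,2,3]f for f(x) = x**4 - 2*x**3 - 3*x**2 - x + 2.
4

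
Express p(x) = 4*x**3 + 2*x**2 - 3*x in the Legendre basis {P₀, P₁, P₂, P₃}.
(2/3)P₀ + (-3/5)P₁ + (4/3)P₂ + (8/5)P₃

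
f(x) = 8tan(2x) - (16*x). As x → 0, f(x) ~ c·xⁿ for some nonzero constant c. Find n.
3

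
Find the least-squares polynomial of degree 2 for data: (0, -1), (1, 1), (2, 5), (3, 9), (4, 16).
-34/35 + (47/35)x + (5/7)x²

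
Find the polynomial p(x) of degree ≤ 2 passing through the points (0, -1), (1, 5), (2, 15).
2*x**2 + 4*x - 1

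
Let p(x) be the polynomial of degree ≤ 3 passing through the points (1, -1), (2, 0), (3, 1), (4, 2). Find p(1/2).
-3/2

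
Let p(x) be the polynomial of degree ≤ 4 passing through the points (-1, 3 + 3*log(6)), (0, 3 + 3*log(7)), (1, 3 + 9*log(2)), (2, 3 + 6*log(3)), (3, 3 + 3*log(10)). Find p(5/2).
3 + log(729*2**(25/32)*3**(57/128)*5**(105/128)*7**(21/32)/32)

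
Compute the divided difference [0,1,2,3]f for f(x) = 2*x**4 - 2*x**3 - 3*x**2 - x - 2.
10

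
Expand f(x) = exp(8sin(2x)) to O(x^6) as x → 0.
1 + 16*x + 128*x**2 + 672*x**3 + 2560*x**4 + 110624*x**5/15 + O(x**6)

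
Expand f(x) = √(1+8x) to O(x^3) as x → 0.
1 + 4*x - 8*x**2 + O(x**3)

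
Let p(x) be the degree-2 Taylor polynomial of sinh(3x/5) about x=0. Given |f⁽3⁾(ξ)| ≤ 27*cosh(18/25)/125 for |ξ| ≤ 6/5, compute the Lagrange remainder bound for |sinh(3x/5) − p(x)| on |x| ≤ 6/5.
972*cosh(18/25)/15625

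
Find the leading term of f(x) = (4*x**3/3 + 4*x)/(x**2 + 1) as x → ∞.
4*x/3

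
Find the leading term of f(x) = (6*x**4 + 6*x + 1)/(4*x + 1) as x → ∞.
3*x**3/2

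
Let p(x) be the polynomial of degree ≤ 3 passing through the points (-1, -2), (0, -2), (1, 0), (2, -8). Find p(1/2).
-1/2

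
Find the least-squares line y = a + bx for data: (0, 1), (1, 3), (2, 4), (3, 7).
a = 9/10, b = 19/10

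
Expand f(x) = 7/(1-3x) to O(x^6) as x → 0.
7 + 21*x + 63*x**2 + 189*x**3 + 567*x**4 + 1701*x**5 + O(x**6)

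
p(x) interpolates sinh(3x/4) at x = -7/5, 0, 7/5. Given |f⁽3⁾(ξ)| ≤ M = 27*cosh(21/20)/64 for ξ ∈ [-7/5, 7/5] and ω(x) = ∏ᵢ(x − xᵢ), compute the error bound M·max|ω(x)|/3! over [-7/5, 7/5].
343*sqrt(3)*cosh(21/20)/8000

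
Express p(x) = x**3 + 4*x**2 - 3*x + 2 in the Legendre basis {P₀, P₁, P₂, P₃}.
(10/3)P₀ + (-12/5)P₁ + (8/3)P₂ + (2/5)P₃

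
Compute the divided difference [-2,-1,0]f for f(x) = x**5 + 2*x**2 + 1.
-13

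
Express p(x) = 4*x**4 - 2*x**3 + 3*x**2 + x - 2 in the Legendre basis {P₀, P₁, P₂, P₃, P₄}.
(-1/5)P₀ + (-1/5)P₁ + (30/7)P₂ + (-4/5)P₃ + (32/35)P₄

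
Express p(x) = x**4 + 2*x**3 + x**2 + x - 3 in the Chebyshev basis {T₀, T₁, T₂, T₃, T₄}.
(-17/8)T₀ + (5/2)T₁ + T₂ + (1/2)T₃ + (1/8)T₄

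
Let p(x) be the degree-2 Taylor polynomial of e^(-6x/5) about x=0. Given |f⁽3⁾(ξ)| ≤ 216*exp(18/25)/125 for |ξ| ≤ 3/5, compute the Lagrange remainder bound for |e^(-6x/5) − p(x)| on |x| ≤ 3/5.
972*exp(18/25)/15625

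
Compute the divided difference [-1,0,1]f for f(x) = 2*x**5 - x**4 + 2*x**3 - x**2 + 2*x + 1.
-2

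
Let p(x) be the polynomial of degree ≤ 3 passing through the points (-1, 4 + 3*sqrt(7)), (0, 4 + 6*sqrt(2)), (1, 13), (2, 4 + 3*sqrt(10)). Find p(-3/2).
-105*sqrt(2)/8 - 15*sqrt(10)/16 + 253/16 + 105*sqrt(7)/16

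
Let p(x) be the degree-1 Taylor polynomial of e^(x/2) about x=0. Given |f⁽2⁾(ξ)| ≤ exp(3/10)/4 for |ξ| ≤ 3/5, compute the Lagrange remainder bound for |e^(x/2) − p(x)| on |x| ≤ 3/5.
9*exp(3/10)/200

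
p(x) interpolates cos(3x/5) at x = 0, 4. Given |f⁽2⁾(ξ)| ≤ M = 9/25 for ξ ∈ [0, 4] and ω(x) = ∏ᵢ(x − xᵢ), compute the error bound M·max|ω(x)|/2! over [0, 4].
18/25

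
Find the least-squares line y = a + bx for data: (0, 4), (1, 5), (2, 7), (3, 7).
a = 41/10, b = 11/10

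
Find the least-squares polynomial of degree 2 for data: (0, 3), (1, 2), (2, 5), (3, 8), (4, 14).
14/5 + (-6/5)x + x²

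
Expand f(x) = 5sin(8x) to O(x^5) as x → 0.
40*x - 1280*x**3/3 + O(x**5)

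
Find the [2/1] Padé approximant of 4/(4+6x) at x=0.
1/(3*x/2 + 1)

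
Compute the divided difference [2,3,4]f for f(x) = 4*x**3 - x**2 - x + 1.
35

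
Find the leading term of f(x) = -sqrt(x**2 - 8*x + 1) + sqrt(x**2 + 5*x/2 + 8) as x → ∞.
21/4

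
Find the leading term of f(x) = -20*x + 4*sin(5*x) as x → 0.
-250*x**3/3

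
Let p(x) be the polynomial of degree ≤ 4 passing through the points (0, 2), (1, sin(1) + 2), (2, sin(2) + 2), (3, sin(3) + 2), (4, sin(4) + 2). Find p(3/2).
-5*sin(3)/32 + 3*sin(4)/128 + 15*sin(1)/32 + 45*sin(2)/64 + 2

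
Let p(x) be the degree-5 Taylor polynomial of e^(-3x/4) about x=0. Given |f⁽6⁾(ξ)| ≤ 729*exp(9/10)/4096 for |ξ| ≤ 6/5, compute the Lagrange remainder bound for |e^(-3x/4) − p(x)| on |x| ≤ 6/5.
59049*exp(9/10)/80000000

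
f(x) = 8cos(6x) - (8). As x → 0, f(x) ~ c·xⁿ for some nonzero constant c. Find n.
2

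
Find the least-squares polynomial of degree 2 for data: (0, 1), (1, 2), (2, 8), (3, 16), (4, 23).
2/5 + (9/5)x + x²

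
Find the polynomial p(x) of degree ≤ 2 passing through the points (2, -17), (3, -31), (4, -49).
-2*x**2 - 4*x - 1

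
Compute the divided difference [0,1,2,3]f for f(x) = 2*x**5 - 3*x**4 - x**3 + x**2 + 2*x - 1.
31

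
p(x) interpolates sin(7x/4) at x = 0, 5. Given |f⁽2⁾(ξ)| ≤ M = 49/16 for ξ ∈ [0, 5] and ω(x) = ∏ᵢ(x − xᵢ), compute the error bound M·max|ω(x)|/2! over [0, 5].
1225/128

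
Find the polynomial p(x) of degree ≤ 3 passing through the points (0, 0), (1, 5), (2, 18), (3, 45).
x**3 + x**2 + 3*x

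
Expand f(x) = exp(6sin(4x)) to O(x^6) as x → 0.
1 + 24*x + 288*x**2 + 2240*x**3 + 12288*x**4 + 239872*x**5/5 + O(x**6)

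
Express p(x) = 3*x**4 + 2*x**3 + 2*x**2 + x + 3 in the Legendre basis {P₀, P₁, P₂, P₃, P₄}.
(64/15)P₀ + (11/5)P₁ + (64/21)P₂ + (4/5)P₃ + (24/35)P₄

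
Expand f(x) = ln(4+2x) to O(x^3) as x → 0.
log(4) + x/2 - x**2/8 + O(x**3)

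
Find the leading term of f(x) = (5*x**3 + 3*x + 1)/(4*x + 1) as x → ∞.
5*x**2/4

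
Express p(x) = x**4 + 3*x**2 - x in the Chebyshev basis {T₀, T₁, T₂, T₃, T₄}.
(15/8)T₀ - T₁ + (2)T₂ + (1/8)T₄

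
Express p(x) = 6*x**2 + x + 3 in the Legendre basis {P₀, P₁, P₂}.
(5)P₀ + P₁ + (4)P₂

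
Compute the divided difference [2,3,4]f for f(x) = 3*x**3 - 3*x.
27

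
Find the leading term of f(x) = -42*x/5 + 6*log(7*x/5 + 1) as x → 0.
-147*x**2/25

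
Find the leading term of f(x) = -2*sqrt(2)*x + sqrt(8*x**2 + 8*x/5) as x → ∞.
sqrt(2)/5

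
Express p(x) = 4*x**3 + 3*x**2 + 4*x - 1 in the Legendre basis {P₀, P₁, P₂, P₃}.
(32/5)P₁ + (2)P₂ + (8/5)P₃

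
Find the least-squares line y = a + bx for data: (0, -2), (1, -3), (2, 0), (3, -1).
a = -12/5, b = 3/5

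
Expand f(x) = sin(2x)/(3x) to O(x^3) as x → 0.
2/3 - 4*x**2/9 + O(x**3)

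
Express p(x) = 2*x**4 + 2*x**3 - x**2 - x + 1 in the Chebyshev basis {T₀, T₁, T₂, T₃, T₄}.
(5/4)T₀ + (1/2)T₁ + (1/2)T₂ + (1/2)T₃ + (1/4)T₄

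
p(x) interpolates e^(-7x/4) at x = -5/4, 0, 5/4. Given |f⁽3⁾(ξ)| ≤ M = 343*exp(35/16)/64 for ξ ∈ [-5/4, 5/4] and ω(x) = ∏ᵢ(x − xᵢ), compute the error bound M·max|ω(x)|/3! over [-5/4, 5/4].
42875*sqrt(3)*exp(35/16)/110592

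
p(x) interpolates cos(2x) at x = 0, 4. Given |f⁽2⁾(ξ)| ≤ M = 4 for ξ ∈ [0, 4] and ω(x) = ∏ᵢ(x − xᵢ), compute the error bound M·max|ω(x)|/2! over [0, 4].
8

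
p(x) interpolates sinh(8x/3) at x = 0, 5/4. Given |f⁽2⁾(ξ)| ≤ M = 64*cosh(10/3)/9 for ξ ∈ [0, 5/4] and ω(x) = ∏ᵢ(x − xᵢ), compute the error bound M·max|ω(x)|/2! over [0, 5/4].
25*cosh(10/3)/18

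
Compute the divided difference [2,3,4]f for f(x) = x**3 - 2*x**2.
7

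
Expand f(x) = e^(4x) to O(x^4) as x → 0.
1 + 4*x + 8*x**2 + 32*x**3/3 + O(x**4)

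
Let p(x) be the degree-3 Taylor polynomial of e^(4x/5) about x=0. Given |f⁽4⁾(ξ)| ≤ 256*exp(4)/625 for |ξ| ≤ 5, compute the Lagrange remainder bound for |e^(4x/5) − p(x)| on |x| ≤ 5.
32*exp(4)/3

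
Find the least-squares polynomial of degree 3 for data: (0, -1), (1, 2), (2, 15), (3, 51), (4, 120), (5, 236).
-127/126 + (1381/756)x + (-53/63)x² + (215/108)x³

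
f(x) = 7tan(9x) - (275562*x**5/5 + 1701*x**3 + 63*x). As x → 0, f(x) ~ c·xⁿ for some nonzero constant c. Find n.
7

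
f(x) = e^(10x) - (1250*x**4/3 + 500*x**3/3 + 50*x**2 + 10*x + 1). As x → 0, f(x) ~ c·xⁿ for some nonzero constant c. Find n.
5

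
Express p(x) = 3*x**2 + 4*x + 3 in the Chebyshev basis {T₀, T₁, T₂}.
(9/2)T₀ + (4)T₁ + (3/2)T₂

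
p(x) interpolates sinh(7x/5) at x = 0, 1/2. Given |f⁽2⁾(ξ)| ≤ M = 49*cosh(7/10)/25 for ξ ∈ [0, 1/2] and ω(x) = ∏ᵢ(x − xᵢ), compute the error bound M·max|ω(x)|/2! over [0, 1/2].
49*cosh(7/10)/800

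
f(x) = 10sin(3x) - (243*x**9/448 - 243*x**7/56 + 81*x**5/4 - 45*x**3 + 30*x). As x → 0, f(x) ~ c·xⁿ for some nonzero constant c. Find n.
11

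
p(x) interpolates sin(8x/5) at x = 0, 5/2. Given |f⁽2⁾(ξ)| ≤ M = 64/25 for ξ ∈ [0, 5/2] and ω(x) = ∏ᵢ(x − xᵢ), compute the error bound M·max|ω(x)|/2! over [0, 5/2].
2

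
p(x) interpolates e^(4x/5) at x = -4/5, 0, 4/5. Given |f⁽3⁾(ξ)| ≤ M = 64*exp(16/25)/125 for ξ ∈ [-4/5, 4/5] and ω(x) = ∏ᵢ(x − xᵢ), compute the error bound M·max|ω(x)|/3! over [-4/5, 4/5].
4096*sqrt(3)*exp(16/25)/421875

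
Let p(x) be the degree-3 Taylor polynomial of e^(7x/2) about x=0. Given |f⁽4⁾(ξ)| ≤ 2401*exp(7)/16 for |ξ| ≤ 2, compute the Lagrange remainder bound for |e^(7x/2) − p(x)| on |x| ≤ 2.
2401*exp(7)/24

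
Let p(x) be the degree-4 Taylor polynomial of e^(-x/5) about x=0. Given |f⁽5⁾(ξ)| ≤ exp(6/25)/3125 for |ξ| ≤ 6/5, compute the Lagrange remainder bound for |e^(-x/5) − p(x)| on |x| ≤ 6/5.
324*exp(6/25)/48828125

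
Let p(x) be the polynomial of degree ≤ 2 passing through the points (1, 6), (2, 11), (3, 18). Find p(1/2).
17/4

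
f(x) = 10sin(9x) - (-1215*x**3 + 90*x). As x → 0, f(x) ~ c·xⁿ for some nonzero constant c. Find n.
5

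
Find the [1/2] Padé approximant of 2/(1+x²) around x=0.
2/(x**2 + 1)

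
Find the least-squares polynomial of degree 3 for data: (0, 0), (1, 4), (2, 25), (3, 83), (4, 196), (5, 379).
11/63 + (-17/378)x + (101/252)x² + (319/108)x³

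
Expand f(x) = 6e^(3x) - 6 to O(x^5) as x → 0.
18*x + 27*x**2 + 27*x**3 + 81*x**4/4 + O(x**5)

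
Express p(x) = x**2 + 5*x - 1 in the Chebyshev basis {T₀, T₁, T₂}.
(-1/2)T₀ + (5)T₁ + (1/2)T₂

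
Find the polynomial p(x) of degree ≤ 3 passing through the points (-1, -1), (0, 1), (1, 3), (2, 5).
2*x + 1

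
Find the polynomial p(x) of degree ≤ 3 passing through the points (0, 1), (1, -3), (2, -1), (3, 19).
2*x**3 - 3*x**2 - 3*x + 1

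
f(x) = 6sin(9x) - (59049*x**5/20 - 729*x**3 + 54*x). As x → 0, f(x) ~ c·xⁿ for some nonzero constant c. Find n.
7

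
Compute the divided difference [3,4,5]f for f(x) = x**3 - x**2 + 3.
11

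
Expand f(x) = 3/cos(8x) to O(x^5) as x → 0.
3 + 96*x**2 + 2560*x**4 + O(x**5)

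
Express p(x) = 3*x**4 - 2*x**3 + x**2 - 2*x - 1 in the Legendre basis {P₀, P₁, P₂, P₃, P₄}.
(-1/15)P₀ + (-16/5)P₁ + (50/21)P₂ + (-4/5)P₃ + (24/35)P₄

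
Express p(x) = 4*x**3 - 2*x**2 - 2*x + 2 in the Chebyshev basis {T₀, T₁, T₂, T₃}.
T₀ + T₁ - T₂ + T₃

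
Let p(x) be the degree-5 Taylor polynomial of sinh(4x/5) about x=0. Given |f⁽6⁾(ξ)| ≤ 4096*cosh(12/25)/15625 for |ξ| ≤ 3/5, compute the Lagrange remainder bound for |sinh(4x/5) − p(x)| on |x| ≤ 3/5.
20736*cosh(12/25)/1220703125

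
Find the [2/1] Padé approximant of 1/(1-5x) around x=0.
1/(1 - 5*x)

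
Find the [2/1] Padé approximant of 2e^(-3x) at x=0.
(3*x**2 - 4*x + 2)/(x + 1)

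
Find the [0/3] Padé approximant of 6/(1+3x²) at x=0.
6/(3*x**2 + 1)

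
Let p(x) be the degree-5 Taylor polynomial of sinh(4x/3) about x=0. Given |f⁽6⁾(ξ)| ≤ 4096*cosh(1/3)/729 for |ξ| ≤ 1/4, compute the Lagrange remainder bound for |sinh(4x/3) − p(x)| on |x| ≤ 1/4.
cosh(1/3)/524880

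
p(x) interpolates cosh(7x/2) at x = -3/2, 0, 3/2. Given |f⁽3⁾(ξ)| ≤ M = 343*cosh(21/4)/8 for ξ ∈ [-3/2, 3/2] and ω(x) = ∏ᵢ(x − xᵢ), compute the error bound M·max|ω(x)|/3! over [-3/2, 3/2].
343*sqrt(3)*cosh(21/4)/64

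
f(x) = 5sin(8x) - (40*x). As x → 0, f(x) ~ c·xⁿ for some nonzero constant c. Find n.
3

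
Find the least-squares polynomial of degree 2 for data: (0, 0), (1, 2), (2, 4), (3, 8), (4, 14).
8/35 + (19/35)x + (5/7)x²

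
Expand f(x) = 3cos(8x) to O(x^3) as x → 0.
3 - 96*x**2 + O(x**3)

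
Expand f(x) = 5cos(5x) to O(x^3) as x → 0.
5 - 125*x**2/2 + O(x**3)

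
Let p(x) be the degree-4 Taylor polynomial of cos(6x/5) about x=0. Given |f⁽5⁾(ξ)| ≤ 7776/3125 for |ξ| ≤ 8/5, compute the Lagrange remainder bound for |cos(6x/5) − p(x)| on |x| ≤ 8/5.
10616832/48828125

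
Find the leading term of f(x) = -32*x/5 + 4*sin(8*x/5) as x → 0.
-1024*x**3/375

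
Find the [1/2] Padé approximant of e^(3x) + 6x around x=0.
(145*x/17 + 1)/(-9*x**2/34 - 8*x/17 + 1)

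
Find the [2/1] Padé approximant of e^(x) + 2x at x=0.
(-x**2/2 + 8*x/3 + 1)/(1 - x/3)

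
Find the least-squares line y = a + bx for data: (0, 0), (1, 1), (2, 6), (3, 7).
a = -2/5, b = 13/5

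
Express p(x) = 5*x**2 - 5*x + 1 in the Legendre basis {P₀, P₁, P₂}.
(8/3)P₀ + (-5)P₁ + (10/3)P₂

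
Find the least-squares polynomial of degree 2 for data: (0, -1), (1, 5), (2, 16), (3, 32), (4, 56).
-26/35 + (167/70)x + (41/14)x²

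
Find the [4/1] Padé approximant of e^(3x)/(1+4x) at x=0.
(150201*x**4/38840 + 21159*x**3/4855 + 43857*x**2/9710 + 14484*x/4855 + 1)/(19339*x/4855 + 1)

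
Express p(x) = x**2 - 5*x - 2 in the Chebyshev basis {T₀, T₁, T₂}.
(-3/2)T₀ + (-5)T₁ + (1/2)T₂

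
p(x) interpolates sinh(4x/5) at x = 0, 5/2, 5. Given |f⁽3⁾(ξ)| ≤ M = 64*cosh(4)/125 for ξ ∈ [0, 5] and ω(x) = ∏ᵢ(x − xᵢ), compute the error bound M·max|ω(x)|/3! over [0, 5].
8*sqrt(3)*cosh(4)/27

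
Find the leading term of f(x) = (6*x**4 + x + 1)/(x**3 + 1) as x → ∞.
6*x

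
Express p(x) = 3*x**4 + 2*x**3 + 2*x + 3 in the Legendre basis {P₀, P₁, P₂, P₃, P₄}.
(18/5)P₀ + (16/5)P₁ + (12/7)P₂ + (4/5)P₃ + (24/35)P₄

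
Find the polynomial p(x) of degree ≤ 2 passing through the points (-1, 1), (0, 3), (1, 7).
x**2 + 3*x + 3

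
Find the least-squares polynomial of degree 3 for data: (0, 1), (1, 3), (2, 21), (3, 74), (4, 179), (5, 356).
62/63 + (20/189)x + (-289/252)x² + (331/108)x³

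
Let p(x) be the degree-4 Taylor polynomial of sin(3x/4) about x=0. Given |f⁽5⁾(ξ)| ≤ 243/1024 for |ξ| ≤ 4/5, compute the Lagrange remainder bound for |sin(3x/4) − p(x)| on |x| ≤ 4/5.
81/125000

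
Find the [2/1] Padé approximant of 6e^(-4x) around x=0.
(16*x**2 - 16*x + 6)/(4*x/3 + 1)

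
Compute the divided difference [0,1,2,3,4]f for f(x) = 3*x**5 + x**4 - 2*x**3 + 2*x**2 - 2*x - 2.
31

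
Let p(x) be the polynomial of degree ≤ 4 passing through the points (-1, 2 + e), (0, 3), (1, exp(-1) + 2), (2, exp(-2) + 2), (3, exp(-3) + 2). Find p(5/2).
(-70*exp(2) + 35 + 140*e + (284 - 5*e)*exp(3))*exp(-3)/128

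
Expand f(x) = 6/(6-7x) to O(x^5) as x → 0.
1 + 7*x/6 + 49*x**2/36 + 343*x**3/216 + 2401*x**4/1296 + O(x**5)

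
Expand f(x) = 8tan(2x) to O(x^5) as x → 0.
16*x + 64*x**3/3 + O(x**5)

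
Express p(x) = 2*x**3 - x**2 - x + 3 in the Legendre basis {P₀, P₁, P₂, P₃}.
(8/3)P₀ + (1/5)P₁ + (-2/3)P₂ + (4/5)P₃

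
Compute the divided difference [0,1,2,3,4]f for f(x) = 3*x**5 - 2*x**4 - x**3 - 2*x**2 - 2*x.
28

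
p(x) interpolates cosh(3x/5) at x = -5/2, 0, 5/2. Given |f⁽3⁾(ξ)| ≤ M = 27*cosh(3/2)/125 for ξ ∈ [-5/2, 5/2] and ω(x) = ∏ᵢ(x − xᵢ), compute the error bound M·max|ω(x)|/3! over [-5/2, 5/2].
sqrt(3)*cosh(3/2)/8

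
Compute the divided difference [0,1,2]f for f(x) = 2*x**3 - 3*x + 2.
6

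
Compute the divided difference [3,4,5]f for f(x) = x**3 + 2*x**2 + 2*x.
14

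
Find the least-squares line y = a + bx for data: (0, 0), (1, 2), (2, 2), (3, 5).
a = 0, b = 3/2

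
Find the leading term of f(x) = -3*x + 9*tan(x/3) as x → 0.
x**3/9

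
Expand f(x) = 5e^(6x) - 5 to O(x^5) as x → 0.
30*x + 90*x**2 + 180*x**3 + 270*x**4 + O(x**5)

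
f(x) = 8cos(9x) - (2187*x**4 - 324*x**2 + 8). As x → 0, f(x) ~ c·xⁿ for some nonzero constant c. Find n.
6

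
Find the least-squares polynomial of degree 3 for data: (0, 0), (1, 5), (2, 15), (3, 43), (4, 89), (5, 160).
37/126 + (923/756)x + (383/252)x² + (25/27)x³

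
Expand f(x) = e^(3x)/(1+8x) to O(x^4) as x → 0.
1 - 5*x + 89*x**2/2 - 703*x**3/2 + O(x**4)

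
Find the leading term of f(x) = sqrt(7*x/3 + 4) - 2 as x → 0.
7*x/12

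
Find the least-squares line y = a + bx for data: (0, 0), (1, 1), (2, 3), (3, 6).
a = -1/2, b = 2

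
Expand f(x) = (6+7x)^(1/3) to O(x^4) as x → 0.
6**(1/3) + 7*6**(1/3)*x/18 - 49*6**(1/3)*x**2/324 + 1715*6**(1/3)*x**3/17496 + O(x**4)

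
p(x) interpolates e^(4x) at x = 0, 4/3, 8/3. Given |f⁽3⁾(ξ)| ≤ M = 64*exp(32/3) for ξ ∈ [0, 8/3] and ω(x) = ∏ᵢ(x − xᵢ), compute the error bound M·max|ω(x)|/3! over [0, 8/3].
4096*sqrt(3)*exp(32/3)/729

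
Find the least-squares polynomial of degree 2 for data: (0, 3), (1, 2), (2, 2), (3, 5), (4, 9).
107/35 + (-31/14)x + (13/14)x²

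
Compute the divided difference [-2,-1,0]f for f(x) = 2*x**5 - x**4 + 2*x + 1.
-37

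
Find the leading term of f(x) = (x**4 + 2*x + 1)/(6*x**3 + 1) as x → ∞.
x/6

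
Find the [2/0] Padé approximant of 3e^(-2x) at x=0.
6*x**2 - 6*x + 3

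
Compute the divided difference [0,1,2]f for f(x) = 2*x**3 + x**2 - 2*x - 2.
7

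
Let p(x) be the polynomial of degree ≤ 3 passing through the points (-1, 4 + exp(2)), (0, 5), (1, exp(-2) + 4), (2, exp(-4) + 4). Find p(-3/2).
(-5 + 21*exp(2) + (29 + 35*exp(2))*exp(4))*exp(-4)/16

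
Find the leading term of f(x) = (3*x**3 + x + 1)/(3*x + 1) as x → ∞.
x**2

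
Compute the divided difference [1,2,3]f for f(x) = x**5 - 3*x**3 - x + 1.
72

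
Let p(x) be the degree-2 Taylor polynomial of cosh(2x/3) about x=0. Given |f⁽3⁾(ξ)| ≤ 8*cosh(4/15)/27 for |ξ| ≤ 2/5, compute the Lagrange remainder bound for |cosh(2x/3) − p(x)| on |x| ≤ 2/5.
32*cosh(4/15)/10125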